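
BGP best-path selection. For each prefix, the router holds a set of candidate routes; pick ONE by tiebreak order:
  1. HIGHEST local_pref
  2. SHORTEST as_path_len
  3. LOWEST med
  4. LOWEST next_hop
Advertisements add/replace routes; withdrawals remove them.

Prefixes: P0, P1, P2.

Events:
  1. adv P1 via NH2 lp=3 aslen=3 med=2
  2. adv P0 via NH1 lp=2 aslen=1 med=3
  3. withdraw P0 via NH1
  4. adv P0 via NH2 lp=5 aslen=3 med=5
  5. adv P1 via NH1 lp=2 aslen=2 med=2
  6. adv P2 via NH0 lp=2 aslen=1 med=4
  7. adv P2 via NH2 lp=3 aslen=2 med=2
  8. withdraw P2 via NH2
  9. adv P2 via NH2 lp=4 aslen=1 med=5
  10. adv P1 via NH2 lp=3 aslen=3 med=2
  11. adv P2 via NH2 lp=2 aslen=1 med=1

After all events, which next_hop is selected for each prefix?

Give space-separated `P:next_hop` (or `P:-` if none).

Op 1: best P0=- P1=NH2 P2=-
Op 2: best P0=NH1 P1=NH2 P2=-
Op 3: best P0=- P1=NH2 P2=-
Op 4: best P0=NH2 P1=NH2 P2=-
Op 5: best P0=NH2 P1=NH2 P2=-
Op 6: best P0=NH2 P1=NH2 P2=NH0
Op 7: best P0=NH2 P1=NH2 P2=NH2
Op 8: best P0=NH2 P1=NH2 P2=NH0
Op 9: best P0=NH2 P1=NH2 P2=NH2
Op 10: best P0=NH2 P1=NH2 P2=NH2
Op 11: best P0=NH2 P1=NH2 P2=NH2

Answer: P0:NH2 P1:NH2 P2:NH2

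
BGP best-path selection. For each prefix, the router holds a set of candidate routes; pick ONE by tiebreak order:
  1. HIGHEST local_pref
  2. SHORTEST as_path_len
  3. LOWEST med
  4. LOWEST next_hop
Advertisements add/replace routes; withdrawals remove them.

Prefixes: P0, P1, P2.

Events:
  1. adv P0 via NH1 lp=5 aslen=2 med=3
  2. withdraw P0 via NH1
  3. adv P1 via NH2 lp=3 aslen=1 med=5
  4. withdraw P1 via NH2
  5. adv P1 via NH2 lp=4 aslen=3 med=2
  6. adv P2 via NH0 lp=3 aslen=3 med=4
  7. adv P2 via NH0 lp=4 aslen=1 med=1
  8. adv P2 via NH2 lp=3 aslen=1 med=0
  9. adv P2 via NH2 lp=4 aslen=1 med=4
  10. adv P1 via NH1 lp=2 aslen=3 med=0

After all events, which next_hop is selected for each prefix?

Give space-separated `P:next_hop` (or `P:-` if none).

Answer: P0:- P1:NH2 P2:NH0

Derivation:
Op 1: best P0=NH1 P1=- P2=-
Op 2: best P0=- P1=- P2=-
Op 3: best P0=- P1=NH2 P2=-
Op 4: best P0=- P1=- P2=-
Op 5: best P0=- P1=NH2 P2=-
Op 6: best P0=- P1=NH2 P2=NH0
Op 7: best P0=- P1=NH2 P2=NH0
Op 8: best P0=- P1=NH2 P2=NH0
Op 9: best P0=- P1=NH2 P2=NH0
Op 10: best P0=- P1=NH2 P2=NH0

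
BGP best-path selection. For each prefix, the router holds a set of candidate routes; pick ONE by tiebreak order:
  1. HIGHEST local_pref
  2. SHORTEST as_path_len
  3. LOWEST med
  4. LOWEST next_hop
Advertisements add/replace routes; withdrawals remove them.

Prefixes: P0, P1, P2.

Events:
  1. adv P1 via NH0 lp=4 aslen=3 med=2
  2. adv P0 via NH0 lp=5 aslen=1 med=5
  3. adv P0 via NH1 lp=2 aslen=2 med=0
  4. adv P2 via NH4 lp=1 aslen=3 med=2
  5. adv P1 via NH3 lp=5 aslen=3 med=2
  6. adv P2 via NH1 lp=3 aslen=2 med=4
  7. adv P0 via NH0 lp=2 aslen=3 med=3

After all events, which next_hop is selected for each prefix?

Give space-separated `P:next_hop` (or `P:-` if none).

Answer: P0:NH1 P1:NH3 P2:NH1

Derivation:
Op 1: best P0=- P1=NH0 P2=-
Op 2: best P0=NH0 P1=NH0 P2=-
Op 3: best P0=NH0 P1=NH0 P2=-
Op 4: best P0=NH0 P1=NH0 P2=NH4
Op 5: best P0=NH0 P1=NH3 P2=NH4
Op 6: best P0=NH0 P1=NH3 P2=NH1
Op 7: best P0=NH1 P1=NH3 P2=NH1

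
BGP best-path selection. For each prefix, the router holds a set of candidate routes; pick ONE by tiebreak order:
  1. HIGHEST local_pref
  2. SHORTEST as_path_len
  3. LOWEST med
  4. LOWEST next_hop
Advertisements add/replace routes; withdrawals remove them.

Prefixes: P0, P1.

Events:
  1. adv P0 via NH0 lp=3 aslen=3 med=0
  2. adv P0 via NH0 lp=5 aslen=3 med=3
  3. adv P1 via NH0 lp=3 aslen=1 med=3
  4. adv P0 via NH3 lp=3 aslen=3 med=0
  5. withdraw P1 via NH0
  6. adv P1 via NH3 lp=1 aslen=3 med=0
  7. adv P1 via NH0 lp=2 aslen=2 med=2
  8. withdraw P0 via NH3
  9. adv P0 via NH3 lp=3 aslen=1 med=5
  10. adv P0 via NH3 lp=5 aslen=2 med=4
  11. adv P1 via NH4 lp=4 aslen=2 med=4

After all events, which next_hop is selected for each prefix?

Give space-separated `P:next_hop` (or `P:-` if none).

Op 1: best P0=NH0 P1=-
Op 2: best P0=NH0 P1=-
Op 3: best P0=NH0 P1=NH0
Op 4: best P0=NH0 P1=NH0
Op 5: best P0=NH0 P1=-
Op 6: best P0=NH0 P1=NH3
Op 7: best P0=NH0 P1=NH0
Op 8: best P0=NH0 P1=NH0
Op 9: best P0=NH0 P1=NH0
Op 10: best P0=NH3 P1=NH0
Op 11: best P0=NH3 P1=NH4

Answer: P0:NH3 P1:NH4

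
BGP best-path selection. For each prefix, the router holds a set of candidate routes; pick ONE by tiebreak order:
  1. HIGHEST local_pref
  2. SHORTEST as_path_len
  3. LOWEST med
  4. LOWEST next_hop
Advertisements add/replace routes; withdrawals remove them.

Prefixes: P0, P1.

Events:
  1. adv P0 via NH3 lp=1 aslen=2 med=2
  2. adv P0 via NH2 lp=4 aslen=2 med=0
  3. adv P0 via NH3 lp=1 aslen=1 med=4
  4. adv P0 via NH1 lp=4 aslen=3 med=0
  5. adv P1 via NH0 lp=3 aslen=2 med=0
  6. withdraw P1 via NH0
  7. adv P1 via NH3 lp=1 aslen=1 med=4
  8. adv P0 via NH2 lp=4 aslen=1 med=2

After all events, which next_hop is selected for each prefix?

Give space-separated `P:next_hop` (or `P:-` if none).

Answer: P0:NH2 P1:NH3

Derivation:
Op 1: best P0=NH3 P1=-
Op 2: best P0=NH2 P1=-
Op 3: best P0=NH2 P1=-
Op 4: best P0=NH2 P1=-
Op 5: best P0=NH2 P1=NH0
Op 6: best P0=NH2 P1=-
Op 7: best P0=NH2 P1=NH3
Op 8: best P0=NH2 P1=NH3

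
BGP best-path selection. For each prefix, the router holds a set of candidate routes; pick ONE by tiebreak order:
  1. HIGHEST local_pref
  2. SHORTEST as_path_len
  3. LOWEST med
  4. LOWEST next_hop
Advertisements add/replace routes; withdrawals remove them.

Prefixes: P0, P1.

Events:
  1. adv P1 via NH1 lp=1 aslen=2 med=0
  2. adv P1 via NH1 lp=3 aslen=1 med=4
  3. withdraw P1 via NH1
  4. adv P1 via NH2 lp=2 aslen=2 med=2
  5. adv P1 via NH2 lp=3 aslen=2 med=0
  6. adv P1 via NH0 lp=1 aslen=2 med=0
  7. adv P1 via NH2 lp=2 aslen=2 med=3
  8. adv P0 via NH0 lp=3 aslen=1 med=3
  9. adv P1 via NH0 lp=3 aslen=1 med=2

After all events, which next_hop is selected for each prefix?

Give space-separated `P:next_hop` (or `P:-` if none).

Op 1: best P0=- P1=NH1
Op 2: best P0=- P1=NH1
Op 3: best P0=- P1=-
Op 4: best P0=- P1=NH2
Op 5: best P0=- P1=NH2
Op 6: best P0=- P1=NH2
Op 7: best P0=- P1=NH2
Op 8: best P0=NH0 P1=NH2
Op 9: best P0=NH0 P1=NH0

Answer: P0:NH0 P1:NH0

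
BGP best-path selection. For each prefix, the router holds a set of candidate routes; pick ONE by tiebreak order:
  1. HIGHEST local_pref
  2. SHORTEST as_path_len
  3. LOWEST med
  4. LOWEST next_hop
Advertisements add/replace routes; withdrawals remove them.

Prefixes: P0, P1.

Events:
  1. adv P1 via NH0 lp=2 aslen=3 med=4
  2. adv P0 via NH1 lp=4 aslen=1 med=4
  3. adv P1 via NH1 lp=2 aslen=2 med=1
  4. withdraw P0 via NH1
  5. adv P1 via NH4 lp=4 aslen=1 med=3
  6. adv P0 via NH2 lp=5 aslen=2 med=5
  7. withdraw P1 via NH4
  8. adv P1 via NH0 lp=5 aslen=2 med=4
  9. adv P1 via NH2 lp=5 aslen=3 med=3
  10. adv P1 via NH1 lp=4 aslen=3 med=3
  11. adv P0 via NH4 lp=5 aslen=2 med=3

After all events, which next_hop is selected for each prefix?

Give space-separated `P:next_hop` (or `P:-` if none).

Op 1: best P0=- P1=NH0
Op 2: best P0=NH1 P1=NH0
Op 3: best P0=NH1 P1=NH1
Op 4: best P0=- P1=NH1
Op 5: best P0=- P1=NH4
Op 6: best P0=NH2 P1=NH4
Op 7: best P0=NH2 P1=NH1
Op 8: best P0=NH2 P1=NH0
Op 9: best P0=NH2 P1=NH0
Op 10: best P0=NH2 P1=NH0
Op 11: best P0=NH4 P1=NH0

Answer: P0:NH4 P1:NH0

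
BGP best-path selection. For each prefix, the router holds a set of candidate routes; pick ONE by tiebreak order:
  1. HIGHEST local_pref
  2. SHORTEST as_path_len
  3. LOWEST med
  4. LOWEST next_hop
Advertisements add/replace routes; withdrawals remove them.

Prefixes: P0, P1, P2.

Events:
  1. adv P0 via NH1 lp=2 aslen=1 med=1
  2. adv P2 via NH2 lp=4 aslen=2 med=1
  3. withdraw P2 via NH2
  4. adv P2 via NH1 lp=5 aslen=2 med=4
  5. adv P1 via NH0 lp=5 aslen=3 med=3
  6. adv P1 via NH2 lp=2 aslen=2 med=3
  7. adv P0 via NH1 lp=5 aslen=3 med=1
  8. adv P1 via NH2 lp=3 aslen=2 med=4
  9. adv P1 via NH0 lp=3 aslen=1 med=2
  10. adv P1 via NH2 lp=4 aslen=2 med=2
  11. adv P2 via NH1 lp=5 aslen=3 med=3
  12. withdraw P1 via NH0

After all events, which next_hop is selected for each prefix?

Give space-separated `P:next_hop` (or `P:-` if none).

Answer: P0:NH1 P1:NH2 P2:NH1

Derivation:
Op 1: best P0=NH1 P1=- P2=-
Op 2: best P0=NH1 P1=- P2=NH2
Op 3: best P0=NH1 P1=- P2=-
Op 4: best P0=NH1 P1=- P2=NH1
Op 5: best P0=NH1 P1=NH0 P2=NH1
Op 6: best P0=NH1 P1=NH0 P2=NH1
Op 7: best P0=NH1 P1=NH0 P2=NH1
Op 8: best P0=NH1 P1=NH0 P2=NH1
Op 9: best P0=NH1 P1=NH0 P2=NH1
Op 10: best P0=NH1 P1=NH2 P2=NH1
Op 11: best P0=NH1 P1=NH2 P2=NH1
Op 12: best P0=NH1 P1=NH2 P2=NH1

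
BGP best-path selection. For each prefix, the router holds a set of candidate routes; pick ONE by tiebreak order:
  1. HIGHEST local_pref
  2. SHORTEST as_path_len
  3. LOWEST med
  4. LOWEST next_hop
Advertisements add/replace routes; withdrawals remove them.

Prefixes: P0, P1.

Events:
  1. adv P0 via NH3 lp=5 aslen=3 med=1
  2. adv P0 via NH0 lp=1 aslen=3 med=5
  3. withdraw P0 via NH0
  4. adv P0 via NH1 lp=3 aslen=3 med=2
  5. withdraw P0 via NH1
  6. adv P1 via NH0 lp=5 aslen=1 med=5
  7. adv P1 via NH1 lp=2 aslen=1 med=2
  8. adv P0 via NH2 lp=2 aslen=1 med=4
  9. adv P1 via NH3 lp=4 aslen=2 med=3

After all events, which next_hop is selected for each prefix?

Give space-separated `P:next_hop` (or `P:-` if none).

Op 1: best P0=NH3 P1=-
Op 2: best P0=NH3 P1=-
Op 3: best P0=NH3 P1=-
Op 4: best P0=NH3 P1=-
Op 5: best P0=NH3 P1=-
Op 6: best P0=NH3 P1=NH0
Op 7: best P0=NH3 P1=NH0
Op 8: best P0=NH3 P1=NH0
Op 9: best P0=NH3 P1=NH0

Answer: P0:NH3 P1:NH0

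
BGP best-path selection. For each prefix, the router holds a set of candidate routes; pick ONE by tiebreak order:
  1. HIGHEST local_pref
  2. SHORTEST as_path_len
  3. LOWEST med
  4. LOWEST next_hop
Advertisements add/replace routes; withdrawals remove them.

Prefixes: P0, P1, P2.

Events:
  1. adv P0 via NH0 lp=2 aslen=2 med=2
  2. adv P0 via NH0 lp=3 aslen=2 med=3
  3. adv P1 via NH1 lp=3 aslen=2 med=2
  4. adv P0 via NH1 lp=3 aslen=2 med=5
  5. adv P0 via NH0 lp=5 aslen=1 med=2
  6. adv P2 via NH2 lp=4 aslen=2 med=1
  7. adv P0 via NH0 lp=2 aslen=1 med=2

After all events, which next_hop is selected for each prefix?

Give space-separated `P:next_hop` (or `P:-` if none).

Op 1: best P0=NH0 P1=- P2=-
Op 2: best P0=NH0 P1=- P2=-
Op 3: best P0=NH0 P1=NH1 P2=-
Op 4: best P0=NH0 P1=NH1 P2=-
Op 5: best P0=NH0 P1=NH1 P2=-
Op 6: best P0=NH0 P1=NH1 P2=NH2
Op 7: best P0=NH1 P1=NH1 P2=NH2

Answer: P0:NH1 P1:NH1 P2:NH2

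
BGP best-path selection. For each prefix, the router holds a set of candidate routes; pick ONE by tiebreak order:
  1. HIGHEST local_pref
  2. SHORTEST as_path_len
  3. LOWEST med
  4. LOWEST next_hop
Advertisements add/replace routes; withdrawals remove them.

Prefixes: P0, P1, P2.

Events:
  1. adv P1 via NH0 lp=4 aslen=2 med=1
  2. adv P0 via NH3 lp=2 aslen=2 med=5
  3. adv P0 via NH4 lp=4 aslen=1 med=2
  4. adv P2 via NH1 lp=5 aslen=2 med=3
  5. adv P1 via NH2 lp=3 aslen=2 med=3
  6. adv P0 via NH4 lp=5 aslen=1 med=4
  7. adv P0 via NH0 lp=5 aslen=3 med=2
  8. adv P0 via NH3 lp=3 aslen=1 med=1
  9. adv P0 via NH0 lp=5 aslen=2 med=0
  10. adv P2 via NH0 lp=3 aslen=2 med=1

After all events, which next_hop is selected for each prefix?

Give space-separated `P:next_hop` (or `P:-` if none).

Op 1: best P0=- P1=NH0 P2=-
Op 2: best P0=NH3 P1=NH0 P2=-
Op 3: best P0=NH4 P1=NH0 P2=-
Op 4: best P0=NH4 P1=NH0 P2=NH1
Op 5: best P0=NH4 P1=NH0 P2=NH1
Op 6: best P0=NH4 P1=NH0 P2=NH1
Op 7: best P0=NH4 P1=NH0 P2=NH1
Op 8: best P0=NH4 P1=NH0 P2=NH1
Op 9: best P0=NH4 P1=NH0 P2=NH1
Op 10: best P0=NH4 P1=NH0 P2=NH1

Answer: P0:NH4 P1:NH0 P2:NH1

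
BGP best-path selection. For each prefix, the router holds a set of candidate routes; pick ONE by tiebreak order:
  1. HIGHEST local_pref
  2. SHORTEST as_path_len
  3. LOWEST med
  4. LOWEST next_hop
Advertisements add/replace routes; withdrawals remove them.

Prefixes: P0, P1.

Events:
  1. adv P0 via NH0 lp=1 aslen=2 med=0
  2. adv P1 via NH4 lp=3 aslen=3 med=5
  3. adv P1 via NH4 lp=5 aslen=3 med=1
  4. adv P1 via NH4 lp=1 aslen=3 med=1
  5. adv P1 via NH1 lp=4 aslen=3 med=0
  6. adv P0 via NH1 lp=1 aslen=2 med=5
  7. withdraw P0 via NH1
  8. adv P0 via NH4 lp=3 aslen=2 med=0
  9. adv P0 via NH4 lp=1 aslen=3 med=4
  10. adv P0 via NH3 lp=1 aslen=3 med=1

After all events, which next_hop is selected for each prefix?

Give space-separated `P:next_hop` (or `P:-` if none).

Op 1: best P0=NH0 P1=-
Op 2: best P0=NH0 P1=NH4
Op 3: best P0=NH0 P1=NH4
Op 4: best P0=NH0 P1=NH4
Op 5: best P0=NH0 P1=NH1
Op 6: best P0=NH0 P1=NH1
Op 7: best P0=NH0 P1=NH1
Op 8: best P0=NH4 P1=NH1
Op 9: best P0=NH0 P1=NH1
Op 10: best P0=NH0 P1=NH1

Answer: P0:NH0 P1:NH1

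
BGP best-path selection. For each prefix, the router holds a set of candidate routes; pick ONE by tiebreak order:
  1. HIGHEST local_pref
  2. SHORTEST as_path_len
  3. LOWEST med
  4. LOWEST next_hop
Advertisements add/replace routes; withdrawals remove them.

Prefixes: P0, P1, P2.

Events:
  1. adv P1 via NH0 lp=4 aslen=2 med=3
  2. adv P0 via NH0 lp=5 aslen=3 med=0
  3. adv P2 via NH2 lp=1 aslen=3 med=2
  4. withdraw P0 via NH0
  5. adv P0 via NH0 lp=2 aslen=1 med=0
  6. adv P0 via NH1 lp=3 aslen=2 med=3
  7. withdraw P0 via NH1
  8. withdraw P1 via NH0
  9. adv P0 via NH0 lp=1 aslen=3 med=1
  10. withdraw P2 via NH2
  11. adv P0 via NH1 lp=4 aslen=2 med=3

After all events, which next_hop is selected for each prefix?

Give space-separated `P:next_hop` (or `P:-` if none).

Op 1: best P0=- P1=NH0 P2=-
Op 2: best P0=NH0 P1=NH0 P2=-
Op 3: best P0=NH0 P1=NH0 P2=NH2
Op 4: best P0=- P1=NH0 P2=NH2
Op 5: best P0=NH0 P1=NH0 P2=NH2
Op 6: best P0=NH1 P1=NH0 P2=NH2
Op 7: best P0=NH0 P1=NH0 P2=NH2
Op 8: best P0=NH0 P1=- P2=NH2
Op 9: best P0=NH0 P1=- P2=NH2
Op 10: best P0=NH0 P1=- P2=-
Op 11: best P0=NH1 P1=- P2=-

Answer: P0:NH1 P1:- P2:-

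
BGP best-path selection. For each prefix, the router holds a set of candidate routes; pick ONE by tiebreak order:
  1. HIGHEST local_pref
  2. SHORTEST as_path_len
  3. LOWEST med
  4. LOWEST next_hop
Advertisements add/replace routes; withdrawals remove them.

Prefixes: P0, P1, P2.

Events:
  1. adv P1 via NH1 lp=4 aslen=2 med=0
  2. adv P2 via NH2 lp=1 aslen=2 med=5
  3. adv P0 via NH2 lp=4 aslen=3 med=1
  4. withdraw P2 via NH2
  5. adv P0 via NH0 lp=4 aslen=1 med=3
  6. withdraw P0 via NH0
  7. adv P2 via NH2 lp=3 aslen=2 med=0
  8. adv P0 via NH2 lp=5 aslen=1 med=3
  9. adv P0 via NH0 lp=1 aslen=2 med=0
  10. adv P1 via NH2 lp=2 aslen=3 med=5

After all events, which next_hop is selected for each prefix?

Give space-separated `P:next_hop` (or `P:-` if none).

Answer: P0:NH2 P1:NH1 P2:NH2

Derivation:
Op 1: best P0=- P1=NH1 P2=-
Op 2: best P0=- P1=NH1 P2=NH2
Op 3: best P0=NH2 P1=NH1 P2=NH2
Op 4: best P0=NH2 P1=NH1 P2=-
Op 5: best P0=NH0 P1=NH1 P2=-
Op 6: best P0=NH2 P1=NH1 P2=-
Op 7: best P0=NH2 P1=NH1 P2=NH2
Op 8: best P0=NH2 P1=NH1 P2=NH2
Op 9: best P0=NH2 P1=NH1 P2=NH2
Op 10: best P0=NH2 P1=NH1 P2=NH2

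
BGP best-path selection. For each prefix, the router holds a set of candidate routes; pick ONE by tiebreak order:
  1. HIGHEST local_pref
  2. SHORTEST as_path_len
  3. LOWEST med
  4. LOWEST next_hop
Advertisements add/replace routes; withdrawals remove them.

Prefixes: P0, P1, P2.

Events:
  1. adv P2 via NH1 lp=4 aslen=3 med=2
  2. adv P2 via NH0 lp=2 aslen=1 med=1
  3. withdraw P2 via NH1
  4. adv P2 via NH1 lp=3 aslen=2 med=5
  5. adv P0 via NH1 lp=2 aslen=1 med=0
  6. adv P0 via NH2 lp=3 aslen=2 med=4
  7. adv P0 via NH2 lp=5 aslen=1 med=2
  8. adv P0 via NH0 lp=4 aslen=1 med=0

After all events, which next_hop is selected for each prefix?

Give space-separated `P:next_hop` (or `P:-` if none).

Answer: P0:NH2 P1:- P2:NH1

Derivation:
Op 1: best P0=- P1=- P2=NH1
Op 2: best P0=- P1=- P2=NH1
Op 3: best P0=- P1=- P2=NH0
Op 4: best P0=- P1=- P2=NH1
Op 5: best P0=NH1 P1=- P2=NH1
Op 6: best P0=NH2 P1=- P2=NH1
Op 7: best P0=NH2 P1=- P2=NH1
Op 8: best P0=NH2 P1=- P2=NH1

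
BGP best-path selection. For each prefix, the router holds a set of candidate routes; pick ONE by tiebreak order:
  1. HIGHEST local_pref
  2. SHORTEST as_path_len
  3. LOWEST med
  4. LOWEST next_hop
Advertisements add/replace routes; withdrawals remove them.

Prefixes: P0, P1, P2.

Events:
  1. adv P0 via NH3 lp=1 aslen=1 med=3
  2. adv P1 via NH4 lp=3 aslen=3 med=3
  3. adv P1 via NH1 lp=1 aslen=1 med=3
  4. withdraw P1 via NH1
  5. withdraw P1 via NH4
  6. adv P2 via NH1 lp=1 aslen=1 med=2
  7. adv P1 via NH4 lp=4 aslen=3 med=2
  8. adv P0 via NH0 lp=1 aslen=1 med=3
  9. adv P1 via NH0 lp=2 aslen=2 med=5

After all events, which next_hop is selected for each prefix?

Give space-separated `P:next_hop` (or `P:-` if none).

Op 1: best P0=NH3 P1=- P2=-
Op 2: best P0=NH3 P1=NH4 P2=-
Op 3: best P0=NH3 P1=NH4 P2=-
Op 4: best P0=NH3 P1=NH4 P2=-
Op 5: best P0=NH3 P1=- P2=-
Op 6: best P0=NH3 P1=- P2=NH1
Op 7: best P0=NH3 P1=NH4 P2=NH1
Op 8: best P0=NH0 P1=NH4 P2=NH1
Op 9: best P0=NH0 P1=NH4 P2=NH1

Answer: P0:NH0 P1:NH4 P2:NH1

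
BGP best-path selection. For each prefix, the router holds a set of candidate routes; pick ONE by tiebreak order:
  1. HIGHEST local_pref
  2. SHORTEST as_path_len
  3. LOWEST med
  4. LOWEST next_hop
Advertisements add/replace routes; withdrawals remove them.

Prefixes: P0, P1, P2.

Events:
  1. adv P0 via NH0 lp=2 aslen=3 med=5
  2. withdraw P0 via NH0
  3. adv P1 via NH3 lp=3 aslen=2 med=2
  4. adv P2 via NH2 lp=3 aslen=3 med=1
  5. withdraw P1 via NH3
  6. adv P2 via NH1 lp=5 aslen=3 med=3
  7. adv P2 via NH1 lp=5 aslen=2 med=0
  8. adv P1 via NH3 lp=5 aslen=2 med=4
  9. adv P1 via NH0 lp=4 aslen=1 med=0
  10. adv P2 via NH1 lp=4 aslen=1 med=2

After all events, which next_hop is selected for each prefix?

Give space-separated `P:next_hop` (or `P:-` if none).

Op 1: best P0=NH0 P1=- P2=-
Op 2: best P0=- P1=- P2=-
Op 3: best P0=- P1=NH3 P2=-
Op 4: best P0=- P1=NH3 P2=NH2
Op 5: best P0=- P1=- P2=NH2
Op 6: best P0=- P1=- P2=NH1
Op 7: best P0=- P1=- P2=NH1
Op 8: best P0=- P1=NH3 P2=NH1
Op 9: best P0=- P1=NH3 P2=NH1
Op 10: best P0=- P1=NH3 P2=NH1

Answer: P0:- P1:NH3 P2:NH1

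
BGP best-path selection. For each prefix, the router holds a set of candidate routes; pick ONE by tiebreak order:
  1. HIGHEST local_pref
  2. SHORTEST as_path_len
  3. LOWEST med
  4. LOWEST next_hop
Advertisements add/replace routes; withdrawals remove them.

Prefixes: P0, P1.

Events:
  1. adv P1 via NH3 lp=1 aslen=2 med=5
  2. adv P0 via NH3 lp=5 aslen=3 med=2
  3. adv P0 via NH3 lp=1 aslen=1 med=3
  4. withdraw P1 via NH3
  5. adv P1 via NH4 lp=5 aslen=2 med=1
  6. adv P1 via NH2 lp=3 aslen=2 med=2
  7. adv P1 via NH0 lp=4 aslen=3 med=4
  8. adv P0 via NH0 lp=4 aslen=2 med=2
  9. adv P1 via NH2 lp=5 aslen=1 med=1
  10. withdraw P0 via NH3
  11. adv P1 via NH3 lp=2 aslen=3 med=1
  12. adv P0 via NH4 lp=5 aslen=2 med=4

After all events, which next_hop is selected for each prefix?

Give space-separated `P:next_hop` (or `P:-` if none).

Op 1: best P0=- P1=NH3
Op 2: best P0=NH3 P1=NH3
Op 3: best P0=NH3 P1=NH3
Op 4: best P0=NH3 P1=-
Op 5: best P0=NH3 P1=NH4
Op 6: best P0=NH3 P1=NH4
Op 7: best P0=NH3 P1=NH4
Op 8: best P0=NH0 P1=NH4
Op 9: best P0=NH0 P1=NH2
Op 10: best P0=NH0 P1=NH2
Op 11: best P0=NH0 P1=NH2
Op 12: best P0=NH4 P1=NH2

Answer: P0:NH4 P1:NH2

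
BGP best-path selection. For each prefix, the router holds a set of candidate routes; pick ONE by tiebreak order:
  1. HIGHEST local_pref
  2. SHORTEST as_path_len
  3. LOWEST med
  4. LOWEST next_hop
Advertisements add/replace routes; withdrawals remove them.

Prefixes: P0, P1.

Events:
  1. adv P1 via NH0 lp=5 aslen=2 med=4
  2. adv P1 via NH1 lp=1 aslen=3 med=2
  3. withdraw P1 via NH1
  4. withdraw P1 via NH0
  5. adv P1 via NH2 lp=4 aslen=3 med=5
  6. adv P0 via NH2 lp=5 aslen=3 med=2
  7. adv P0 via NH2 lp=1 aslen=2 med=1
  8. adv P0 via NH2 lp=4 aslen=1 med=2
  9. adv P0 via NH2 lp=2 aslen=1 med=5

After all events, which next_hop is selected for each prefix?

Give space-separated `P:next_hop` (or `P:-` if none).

Op 1: best P0=- P1=NH0
Op 2: best P0=- P1=NH0
Op 3: best P0=- P1=NH0
Op 4: best P0=- P1=-
Op 5: best P0=- P1=NH2
Op 6: best P0=NH2 P1=NH2
Op 7: best P0=NH2 P1=NH2
Op 8: best P0=NH2 P1=NH2
Op 9: best P0=NH2 P1=NH2

Answer: P0:NH2 P1:NH2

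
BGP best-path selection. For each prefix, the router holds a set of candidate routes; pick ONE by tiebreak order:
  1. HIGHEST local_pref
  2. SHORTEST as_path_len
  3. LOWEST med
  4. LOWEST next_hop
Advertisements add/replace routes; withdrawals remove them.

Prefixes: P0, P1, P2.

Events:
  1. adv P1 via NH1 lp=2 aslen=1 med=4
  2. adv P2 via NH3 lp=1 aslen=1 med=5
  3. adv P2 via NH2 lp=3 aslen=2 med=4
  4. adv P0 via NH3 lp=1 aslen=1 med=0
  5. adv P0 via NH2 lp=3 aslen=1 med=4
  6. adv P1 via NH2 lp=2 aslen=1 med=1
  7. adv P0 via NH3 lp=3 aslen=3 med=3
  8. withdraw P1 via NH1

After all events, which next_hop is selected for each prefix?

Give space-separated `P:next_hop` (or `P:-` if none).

Answer: P0:NH2 P1:NH2 P2:NH2

Derivation:
Op 1: best P0=- P1=NH1 P2=-
Op 2: best P0=- P1=NH1 P2=NH3
Op 3: best P0=- P1=NH1 P2=NH2
Op 4: best P0=NH3 P1=NH1 P2=NH2
Op 5: best P0=NH2 P1=NH1 P2=NH2
Op 6: best P0=NH2 P1=NH2 P2=NH2
Op 7: best P0=NH2 P1=NH2 P2=NH2
Op 8: best P0=NH2 P1=NH2 P2=NH2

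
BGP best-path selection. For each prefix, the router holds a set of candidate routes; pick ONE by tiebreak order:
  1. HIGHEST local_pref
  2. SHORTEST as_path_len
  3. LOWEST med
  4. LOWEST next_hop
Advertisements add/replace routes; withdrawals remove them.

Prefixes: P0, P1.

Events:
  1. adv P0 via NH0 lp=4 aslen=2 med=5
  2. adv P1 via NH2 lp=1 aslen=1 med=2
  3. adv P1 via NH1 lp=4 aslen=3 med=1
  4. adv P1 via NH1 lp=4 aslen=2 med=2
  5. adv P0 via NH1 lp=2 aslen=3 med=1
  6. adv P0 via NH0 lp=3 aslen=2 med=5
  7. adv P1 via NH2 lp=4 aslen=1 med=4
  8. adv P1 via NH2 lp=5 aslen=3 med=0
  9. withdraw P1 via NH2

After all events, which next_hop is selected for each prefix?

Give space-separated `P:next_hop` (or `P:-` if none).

Answer: P0:NH0 P1:NH1

Derivation:
Op 1: best P0=NH0 P1=-
Op 2: best P0=NH0 P1=NH2
Op 3: best P0=NH0 P1=NH1
Op 4: best P0=NH0 P1=NH1
Op 5: best P0=NH0 P1=NH1
Op 6: best P0=NH0 P1=NH1
Op 7: best P0=NH0 P1=NH2
Op 8: best P0=NH0 P1=NH2
Op 9: best P0=NH0 P1=NH1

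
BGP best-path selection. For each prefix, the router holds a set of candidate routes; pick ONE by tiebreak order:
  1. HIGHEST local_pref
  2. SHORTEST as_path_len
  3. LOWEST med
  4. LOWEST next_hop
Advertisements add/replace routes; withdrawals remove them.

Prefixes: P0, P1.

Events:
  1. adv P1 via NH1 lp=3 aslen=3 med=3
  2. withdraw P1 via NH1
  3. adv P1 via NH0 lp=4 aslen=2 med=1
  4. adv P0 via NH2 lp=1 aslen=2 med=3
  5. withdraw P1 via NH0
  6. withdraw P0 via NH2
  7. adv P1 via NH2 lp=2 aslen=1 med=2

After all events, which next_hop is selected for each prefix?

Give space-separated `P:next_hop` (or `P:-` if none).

Op 1: best P0=- P1=NH1
Op 2: best P0=- P1=-
Op 3: best P0=- P1=NH0
Op 4: best P0=NH2 P1=NH0
Op 5: best P0=NH2 P1=-
Op 6: best P0=- P1=-
Op 7: best P0=- P1=NH2

Answer: P0:- P1:NH2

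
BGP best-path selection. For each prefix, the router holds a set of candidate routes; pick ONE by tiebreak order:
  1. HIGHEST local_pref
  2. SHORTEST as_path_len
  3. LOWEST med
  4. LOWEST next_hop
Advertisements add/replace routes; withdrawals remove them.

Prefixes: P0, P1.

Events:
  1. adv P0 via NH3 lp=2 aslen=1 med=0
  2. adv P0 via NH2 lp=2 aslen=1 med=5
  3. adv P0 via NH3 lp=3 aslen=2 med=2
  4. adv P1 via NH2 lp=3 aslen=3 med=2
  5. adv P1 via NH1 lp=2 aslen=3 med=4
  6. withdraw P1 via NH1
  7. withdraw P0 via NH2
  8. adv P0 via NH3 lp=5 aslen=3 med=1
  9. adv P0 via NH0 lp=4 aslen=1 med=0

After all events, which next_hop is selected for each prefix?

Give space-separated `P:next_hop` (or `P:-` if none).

Op 1: best P0=NH3 P1=-
Op 2: best P0=NH3 P1=-
Op 3: best P0=NH3 P1=-
Op 4: best P0=NH3 P1=NH2
Op 5: best P0=NH3 P1=NH2
Op 6: best P0=NH3 P1=NH2
Op 7: best P0=NH3 P1=NH2
Op 8: best P0=NH3 P1=NH2
Op 9: best P0=NH3 P1=NH2

Answer: P0:NH3 P1:NH2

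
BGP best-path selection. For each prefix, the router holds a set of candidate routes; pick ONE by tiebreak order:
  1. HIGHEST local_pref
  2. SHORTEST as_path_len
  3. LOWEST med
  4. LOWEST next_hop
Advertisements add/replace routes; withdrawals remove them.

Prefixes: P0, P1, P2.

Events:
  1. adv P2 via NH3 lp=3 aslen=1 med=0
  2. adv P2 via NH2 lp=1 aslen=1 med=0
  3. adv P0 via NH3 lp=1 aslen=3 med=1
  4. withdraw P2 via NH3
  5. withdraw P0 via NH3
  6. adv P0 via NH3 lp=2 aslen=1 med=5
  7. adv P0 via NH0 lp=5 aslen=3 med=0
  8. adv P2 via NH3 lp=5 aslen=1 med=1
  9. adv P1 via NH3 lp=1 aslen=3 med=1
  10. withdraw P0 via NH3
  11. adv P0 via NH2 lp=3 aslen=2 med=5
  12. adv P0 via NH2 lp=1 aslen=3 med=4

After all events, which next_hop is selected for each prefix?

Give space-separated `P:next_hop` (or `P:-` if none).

Answer: P0:NH0 P1:NH3 P2:NH3

Derivation:
Op 1: best P0=- P1=- P2=NH3
Op 2: best P0=- P1=- P2=NH3
Op 3: best P0=NH3 P1=- P2=NH3
Op 4: best P0=NH3 P1=- P2=NH2
Op 5: best P0=- P1=- P2=NH2
Op 6: best P0=NH3 P1=- P2=NH2
Op 7: best P0=NH0 P1=- P2=NH2
Op 8: best P0=NH0 P1=- P2=NH3
Op 9: best P0=NH0 P1=NH3 P2=NH3
Op 10: best P0=NH0 P1=NH3 P2=NH3
Op 11: best P0=NH0 P1=NH3 P2=NH3
Op 12: best P0=NH0 P1=NH3 P2=NH3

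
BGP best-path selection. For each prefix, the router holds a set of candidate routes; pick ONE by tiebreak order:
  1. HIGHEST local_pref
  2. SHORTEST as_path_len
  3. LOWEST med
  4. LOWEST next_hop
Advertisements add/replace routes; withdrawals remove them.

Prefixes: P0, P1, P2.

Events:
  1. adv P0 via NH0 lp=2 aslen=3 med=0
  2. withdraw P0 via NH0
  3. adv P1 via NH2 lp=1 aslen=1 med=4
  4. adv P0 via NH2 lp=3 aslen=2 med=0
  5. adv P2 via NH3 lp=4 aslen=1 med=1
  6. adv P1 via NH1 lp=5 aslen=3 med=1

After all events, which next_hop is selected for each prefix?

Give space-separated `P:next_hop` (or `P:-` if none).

Answer: P0:NH2 P1:NH1 P2:NH3

Derivation:
Op 1: best P0=NH0 P1=- P2=-
Op 2: best P0=- P1=- P2=-
Op 3: best P0=- P1=NH2 P2=-
Op 4: best P0=NH2 P1=NH2 P2=-
Op 5: best P0=NH2 P1=NH2 P2=NH3
Op 6: best P0=NH2 P1=NH1 P2=NH3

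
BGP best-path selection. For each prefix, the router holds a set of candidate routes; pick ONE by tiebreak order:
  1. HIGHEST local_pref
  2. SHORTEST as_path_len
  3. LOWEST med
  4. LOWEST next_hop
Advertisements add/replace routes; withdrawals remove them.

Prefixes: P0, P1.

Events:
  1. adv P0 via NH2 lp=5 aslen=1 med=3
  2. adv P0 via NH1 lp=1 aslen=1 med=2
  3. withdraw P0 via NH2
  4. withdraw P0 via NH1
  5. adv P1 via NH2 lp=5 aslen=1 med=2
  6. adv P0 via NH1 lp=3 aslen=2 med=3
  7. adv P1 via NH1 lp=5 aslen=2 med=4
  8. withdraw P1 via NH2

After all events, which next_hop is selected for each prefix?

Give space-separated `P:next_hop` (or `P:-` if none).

Answer: P0:NH1 P1:NH1

Derivation:
Op 1: best P0=NH2 P1=-
Op 2: best P0=NH2 P1=-
Op 3: best P0=NH1 P1=-
Op 4: best P0=- P1=-
Op 5: best P0=- P1=NH2
Op 6: best P0=NH1 P1=NH2
Op 7: best P0=NH1 P1=NH2
Op 8: best P0=NH1 P1=NH1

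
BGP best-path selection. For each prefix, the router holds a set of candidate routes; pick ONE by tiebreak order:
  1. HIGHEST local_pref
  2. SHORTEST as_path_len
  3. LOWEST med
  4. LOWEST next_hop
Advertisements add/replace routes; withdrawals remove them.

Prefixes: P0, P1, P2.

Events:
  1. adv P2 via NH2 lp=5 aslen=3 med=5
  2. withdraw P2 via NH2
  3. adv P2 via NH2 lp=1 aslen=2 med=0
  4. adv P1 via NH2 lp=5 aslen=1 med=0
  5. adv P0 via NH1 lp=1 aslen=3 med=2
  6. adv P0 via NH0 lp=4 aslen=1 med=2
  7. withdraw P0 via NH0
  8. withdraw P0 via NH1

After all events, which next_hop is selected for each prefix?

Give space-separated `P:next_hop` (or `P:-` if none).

Answer: P0:- P1:NH2 P2:NH2

Derivation:
Op 1: best P0=- P1=- P2=NH2
Op 2: best P0=- P1=- P2=-
Op 3: best P0=- P1=- P2=NH2
Op 4: best P0=- P1=NH2 P2=NH2
Op 5: best P0=NH1 P1=NH2 P2=NH2
Op 6: best P0=NH0 P1=NH2 P2=NH2
Op 7: best P0=NH1 P1=NH2 P2=NH2
Op 8: best P0=- P1=NH2 P2=NH2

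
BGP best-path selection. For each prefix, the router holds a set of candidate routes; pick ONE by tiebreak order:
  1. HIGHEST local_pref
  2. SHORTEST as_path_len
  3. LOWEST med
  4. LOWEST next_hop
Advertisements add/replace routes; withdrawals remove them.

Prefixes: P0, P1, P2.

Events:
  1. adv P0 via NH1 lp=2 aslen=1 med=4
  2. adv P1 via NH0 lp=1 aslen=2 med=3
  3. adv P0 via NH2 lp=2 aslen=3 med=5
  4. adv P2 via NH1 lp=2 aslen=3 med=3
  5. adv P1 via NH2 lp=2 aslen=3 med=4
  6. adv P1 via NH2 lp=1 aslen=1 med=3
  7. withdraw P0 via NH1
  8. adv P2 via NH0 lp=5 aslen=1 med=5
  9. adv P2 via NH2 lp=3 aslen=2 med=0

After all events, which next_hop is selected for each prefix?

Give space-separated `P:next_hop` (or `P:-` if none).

Op 1: best P0=NH1 P1=- P2=-
Op 2: best P0=NH1 P1=NH0 P2=-
Op 3: best P0=NH1 P1=NH0 P2=-
Op 4: best P0=NH1 P1=NH0 P2=NH1
Op 5: best P0=NH1 P1=NH2 P2=NH1
Op 6: best P0=NH1 P1=NH2 P2=NH1
Op 7: best P0=NH2 P1=NH2 P2=NH1
Op 8: best P0=NH2 P1=NH2 P2=NH0
Op 9: best P0=NH2 P1=NH2 P2=NH0

Answer: P0:NH2 P1:NH2 P2:NH0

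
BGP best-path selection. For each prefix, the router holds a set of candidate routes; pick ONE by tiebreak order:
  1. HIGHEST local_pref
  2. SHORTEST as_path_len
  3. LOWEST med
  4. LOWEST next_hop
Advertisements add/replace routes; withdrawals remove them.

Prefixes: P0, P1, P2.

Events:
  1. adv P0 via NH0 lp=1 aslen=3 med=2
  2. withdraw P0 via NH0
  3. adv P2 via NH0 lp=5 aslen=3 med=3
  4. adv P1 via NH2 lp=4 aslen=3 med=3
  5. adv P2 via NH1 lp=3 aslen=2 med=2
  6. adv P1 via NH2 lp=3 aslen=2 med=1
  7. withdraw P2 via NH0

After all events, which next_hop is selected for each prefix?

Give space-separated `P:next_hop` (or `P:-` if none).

Op 1: best P0=NH0 P1=- P2=-
Op 2: best P0=- P1=- P2=-
Op 3: best P0=- P1=- P2=NH0
Op 4: best P0=- P1=NH2 P2=NH0
Op 5: best P0=- P1=NH2 P2=NH0
Op 6: best P0=- P1=NH2 P2=NH0
Op 7: best P0=- P1=NH2 P2=NH1

Answer: P0:- P1:NH2 P2:NH1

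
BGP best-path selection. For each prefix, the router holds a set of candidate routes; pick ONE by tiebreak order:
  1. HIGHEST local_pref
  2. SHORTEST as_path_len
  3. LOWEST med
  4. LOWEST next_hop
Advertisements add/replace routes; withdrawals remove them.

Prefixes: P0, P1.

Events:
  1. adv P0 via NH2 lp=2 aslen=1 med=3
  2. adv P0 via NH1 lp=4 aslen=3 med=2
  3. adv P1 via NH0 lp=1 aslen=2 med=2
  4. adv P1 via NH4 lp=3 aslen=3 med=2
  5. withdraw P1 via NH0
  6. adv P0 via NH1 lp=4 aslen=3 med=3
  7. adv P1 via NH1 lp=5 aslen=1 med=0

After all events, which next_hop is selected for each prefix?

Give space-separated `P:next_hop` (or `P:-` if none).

Op 1: best P0=NH2 P1=-
Op 2: best P0=NH1 P1=-
Op 3: best P0=NH1 P1=NH0
Op 4: best P0=NH1 P1=NH4
Op 5: best P0=NH1 P1=NH4
Op 6: best P0=NH1 P1=NH4
Op 7: best P0=NH1 P1=NH1

Answer: P0:NH1 P1:NH1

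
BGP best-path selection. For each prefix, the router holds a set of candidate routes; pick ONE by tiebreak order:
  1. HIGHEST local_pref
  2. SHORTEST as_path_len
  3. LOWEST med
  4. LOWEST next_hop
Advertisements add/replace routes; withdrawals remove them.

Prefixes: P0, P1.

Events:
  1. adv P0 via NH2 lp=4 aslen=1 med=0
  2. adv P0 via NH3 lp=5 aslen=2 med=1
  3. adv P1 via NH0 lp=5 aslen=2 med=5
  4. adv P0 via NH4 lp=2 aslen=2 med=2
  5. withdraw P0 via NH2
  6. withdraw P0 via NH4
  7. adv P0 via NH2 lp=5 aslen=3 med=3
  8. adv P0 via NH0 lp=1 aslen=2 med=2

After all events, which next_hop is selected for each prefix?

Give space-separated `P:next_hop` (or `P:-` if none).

Op 1: best P0=NH2 P1=-
Op 2: best P0=NH3 P1=-
Op 3: best P0=NH3 P1=NH0
Op 4: best P0=NH3 P1=NH0
Op 5: best P0=NH3 P1=NH0
Op 6: best P0=NH3 P1=NH0
Op 7: best P0=NH3 P1=NH0
Op 8: best P0=NH3 P1=NH0

Answer: P0:NH3 P1:NH0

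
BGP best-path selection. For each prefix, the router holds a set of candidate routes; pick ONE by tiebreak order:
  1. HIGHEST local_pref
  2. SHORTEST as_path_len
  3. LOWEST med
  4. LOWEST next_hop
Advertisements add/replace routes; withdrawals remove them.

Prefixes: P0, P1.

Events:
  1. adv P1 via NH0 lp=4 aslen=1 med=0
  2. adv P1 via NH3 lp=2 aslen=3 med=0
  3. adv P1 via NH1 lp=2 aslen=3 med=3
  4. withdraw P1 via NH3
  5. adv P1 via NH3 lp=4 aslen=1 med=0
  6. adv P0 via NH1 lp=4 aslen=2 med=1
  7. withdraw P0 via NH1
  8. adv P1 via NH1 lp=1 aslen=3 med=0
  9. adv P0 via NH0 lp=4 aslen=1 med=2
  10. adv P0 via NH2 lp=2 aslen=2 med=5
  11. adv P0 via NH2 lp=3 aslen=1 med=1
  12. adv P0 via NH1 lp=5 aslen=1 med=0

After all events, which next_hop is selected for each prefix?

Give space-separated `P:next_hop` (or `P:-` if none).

Answer: P0:NH1 P1:NH0

Derivation:
Op 1: best P0=- P1=NH0
Op 2: best P0=- P1=NH0
Op 3: best P0=- P1=NH0
Op 4: best P0=- P1=NH0
Op 5: best P0=- P1=NH0
Op 6: best P0=NH1 P1=NH0
Op 7: best P0=- P1=NH0
Op 8: best P0=- P1=NH0
Op 9: best P0=NH0 P1=NH0
Op 10: best P0=NH0 P1=NH0
Op 11: best P0=NH0 P1=NH0
Op 12: best P0=NH1 P1=NH0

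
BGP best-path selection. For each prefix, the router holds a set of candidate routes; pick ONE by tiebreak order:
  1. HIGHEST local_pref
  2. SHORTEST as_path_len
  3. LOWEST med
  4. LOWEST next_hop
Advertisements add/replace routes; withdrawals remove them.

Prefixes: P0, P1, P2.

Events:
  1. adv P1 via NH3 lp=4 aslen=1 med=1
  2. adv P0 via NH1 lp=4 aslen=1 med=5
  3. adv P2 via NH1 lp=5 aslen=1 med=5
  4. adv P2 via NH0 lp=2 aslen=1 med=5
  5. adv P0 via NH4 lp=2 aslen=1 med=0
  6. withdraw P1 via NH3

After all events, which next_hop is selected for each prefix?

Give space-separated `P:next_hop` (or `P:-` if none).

Op 1: best P0=- P1=NH3 P2=-
Op 2: best P0=NH1 P1=NH3 P2=-
Op 3: best P0=NH1 P1=NH3 P2=NH1
Op 4: best P0=NH1 P1=NH3 P2=NH1
Op 5: best P0=NH1 P1=NH3 P2=NH1
Op 6: best P0=NH1 P1=- P2=NH1

Answer: P0:NH1 P1:- P2:NH1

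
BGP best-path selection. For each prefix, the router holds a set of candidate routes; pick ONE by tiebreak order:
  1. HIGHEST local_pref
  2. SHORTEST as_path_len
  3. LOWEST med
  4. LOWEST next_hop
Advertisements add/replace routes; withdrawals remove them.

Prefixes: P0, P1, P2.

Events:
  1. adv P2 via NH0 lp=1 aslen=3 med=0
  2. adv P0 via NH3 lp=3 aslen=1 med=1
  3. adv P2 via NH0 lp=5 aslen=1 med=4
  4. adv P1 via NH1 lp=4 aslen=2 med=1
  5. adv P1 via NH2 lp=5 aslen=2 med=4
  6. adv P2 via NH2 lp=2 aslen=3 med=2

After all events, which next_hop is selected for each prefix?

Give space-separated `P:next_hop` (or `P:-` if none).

Op 1: best P0=- P1=- P2=NH0
Op 2: best P0=NH3 P1=- P2=NH0
Op 3: best P0=NH3 P1=- P2=NH0
Op 4: best P0=NH3 P1=NH1 P2=NH0
Op 5: best P0=NH3 P1=NH2 P2=NH0
Op 6: best P0=NH3 P1=NH2 P2=NH0

Answer: P0:NH3 P1:NH2 P2:NH0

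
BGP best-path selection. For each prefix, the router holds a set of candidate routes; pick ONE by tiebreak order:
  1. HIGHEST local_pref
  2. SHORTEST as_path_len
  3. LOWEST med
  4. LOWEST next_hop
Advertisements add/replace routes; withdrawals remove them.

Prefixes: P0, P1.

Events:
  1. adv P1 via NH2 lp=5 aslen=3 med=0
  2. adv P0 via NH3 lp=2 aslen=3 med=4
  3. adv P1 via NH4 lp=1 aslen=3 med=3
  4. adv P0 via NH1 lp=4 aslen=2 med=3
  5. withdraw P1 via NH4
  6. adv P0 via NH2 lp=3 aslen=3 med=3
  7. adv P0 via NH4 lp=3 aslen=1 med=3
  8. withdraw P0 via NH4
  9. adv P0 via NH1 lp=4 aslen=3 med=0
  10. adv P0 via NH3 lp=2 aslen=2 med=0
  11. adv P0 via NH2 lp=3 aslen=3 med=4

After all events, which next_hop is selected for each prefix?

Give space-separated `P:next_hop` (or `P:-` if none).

Answer: P0:NH1 P1:NH2

Derivation:
Op 1: best P0=- P1=NH2
Op 2: best P0=NH3 P1=NH2
Op 3: best P0=NH3 P1=NH2
Op 4: best P0=NH1 P1=NH2
Op 5: best P0=NH1 P1=NH2
Op 6: best P0=NH1 P1=NH2
Op 7: best P0=NH1 P1=NH2
Op 8: best P0=NH1 P1=NH2
Op 9: best P0=NH1 P1=NH2
Op 10: best P0=NH1 P1=NH2
Op 11: best P0=NH1 P1=NH2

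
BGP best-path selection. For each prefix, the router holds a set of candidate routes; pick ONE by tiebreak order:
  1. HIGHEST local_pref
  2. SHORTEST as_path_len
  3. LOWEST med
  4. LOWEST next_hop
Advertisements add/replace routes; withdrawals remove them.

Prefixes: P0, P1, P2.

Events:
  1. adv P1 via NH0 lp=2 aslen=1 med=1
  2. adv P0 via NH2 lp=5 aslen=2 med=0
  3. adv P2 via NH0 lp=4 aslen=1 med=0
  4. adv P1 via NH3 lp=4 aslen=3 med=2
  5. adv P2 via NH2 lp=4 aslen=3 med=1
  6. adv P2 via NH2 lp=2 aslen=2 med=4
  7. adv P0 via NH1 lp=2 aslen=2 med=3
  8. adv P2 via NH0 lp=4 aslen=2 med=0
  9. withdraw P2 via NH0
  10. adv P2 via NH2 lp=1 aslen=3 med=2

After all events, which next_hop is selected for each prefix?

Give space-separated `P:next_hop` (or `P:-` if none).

Answer: P0:NH2 P1:NH3 P2:NH2

Derivation:
Op 1: best P0=- P1=NH0 P2=-
Op 2: best P0=NH2 P1=NH0 P2=-
Op 3: best P0=NH2 P1=NH0 P2=NH0
Op 4: best P0=NH2 P1=NH3 P2=NH0
Op 5: best P0=NH2 P1=NH3 P2=NH0
Op 6: best P0=NH2 P1=NH3 P2=NH0
Op 7: best P0=NH2 P1=NH3 P2=NH0
Op 8: best P0=NH2 P1=NH3 P2=NH0
Op 9: best P0=NH2 P1=NH3 P2=NH2
Op 10: best P0=NH2 P1=NH3 P2=NH2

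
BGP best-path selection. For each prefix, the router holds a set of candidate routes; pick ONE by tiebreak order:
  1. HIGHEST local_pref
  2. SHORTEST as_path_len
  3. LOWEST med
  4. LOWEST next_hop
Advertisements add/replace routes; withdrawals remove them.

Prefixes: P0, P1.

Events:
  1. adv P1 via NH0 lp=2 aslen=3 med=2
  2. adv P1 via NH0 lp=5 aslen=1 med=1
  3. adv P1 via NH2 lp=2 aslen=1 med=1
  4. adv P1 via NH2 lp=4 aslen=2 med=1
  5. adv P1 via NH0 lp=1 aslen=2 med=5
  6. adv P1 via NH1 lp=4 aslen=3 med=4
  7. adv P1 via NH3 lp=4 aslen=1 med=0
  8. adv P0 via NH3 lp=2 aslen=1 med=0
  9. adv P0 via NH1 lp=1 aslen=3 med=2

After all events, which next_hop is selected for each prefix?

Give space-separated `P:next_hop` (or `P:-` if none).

Answer: P0:NH3 P1:NH3

Derivation:
Op 1: best P0=- P1=NH0
Op 2: best P0=- P1=NH0
Op 3: best P0=- P1=NH0
Op 4: best P0=- P1=NH0
Op 5: best P0=- P1=NH2
Op 6: best P0=- P1=NH2
Op 7: best P0=- P1=NH3
Op 8: best P0=NH3 P1=NH3
Op 9: best P0=NH3 P1=NH3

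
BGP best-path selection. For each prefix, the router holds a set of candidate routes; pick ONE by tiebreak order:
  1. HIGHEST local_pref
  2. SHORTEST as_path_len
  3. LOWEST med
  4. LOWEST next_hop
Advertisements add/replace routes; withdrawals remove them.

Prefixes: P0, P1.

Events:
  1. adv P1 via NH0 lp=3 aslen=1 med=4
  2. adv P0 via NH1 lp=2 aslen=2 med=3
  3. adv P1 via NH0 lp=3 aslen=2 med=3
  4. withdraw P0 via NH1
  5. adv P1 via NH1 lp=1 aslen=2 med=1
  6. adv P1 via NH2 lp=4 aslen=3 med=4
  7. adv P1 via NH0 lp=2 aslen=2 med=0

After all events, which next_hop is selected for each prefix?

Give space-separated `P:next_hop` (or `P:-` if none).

Answer: P0:- P1:NH2

Derivation:
Op 1: best P0=- P1=NH0
Op 2: best P0=NH1 P1=NH0
Op 3: best P0=NH1 P1=NH0
Op 4: best P0=- P1=NH0
Op 5: best P0=- P1=NH0
Op 6: best P0=- P1=NH2
Op 7: best P0=- P1=NH2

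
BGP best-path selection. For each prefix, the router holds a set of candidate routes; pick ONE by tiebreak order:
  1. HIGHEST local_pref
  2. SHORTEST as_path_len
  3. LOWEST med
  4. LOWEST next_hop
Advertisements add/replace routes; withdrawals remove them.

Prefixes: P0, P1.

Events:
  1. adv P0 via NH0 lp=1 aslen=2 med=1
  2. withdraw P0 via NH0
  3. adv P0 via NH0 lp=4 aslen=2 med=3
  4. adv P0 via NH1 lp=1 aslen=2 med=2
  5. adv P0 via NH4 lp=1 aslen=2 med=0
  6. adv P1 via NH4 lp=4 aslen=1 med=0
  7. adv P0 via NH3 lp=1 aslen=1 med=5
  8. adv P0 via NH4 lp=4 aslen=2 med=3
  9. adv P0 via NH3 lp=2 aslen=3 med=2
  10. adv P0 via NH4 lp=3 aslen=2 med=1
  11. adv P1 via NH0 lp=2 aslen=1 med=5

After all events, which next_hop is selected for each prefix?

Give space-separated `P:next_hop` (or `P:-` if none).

Op 1: best P0=NH0 P1=-
Op 2: best P0=- P1=-
Op 3: best P0=NH0 P1=-
Op 4: best P0=NH0 P1=-
Op 5: best P0=NH0 P1=-
Op 6: best P0=NH0 P1=NH4
Op 7: best P0=NH0 P1=NH4
Op 8: best P0=NH0 P1=NH4
Op 9: best P0=NH0 P1=NH4
Op 10: best P0=NH0 P1=NH4
Op 11: best P0=NH0 P1=NH4

Answer: P0:NH0 P1:NH4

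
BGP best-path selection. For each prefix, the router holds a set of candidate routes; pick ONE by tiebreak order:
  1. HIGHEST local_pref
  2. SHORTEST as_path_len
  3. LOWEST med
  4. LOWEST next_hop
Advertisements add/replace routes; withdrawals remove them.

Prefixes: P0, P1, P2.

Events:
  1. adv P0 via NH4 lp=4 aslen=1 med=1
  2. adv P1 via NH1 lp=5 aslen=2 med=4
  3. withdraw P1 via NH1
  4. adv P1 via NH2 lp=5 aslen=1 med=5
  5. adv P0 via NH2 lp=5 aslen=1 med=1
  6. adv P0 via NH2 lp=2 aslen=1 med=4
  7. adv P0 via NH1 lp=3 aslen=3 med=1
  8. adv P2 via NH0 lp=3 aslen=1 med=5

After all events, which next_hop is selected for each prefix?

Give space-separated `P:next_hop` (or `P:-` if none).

Answer: P0:NH4 P1:NH2 P2:NH0

Derivation:
Op 1: best P0=NH4 P1=- P2=-
Op 2: best P0=NH4 P1=NH1 P2=-
Op 3: best P0=NH4 P1=- P2=-
Op 4: best P0=NH4 P1=NH2 P2=-
Op 5: best P0=NH2 P1=NH2 P2=-
Op 6: best P0=NH4 P1=NH2 P2=-
Op 7: best P0=NH4 P1=NH2 P2=-
Op 8: best P0=NH4 P1=NH2 P2=NH0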